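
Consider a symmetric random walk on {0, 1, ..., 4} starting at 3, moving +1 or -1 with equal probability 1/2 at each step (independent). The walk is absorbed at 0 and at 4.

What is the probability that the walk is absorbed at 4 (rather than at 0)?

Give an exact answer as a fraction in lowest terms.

Symmetric walk (p = 1/2): the harmonic-function argument gives P(hit 4 before 0 | start at 3) = a/N.
P = 3/4 = 3/4

Answer: 3/4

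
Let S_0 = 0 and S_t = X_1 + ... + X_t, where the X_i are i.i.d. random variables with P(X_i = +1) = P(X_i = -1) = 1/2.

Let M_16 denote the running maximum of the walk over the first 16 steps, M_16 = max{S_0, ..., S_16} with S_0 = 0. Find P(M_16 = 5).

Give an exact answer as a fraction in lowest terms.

Let M_16 = max(S_0,...,S_16). Use the reflection principle: for j ≥ 1, #{paths with M_16 ≥ j} = #{S_16 ≥ j} + #{S_16 ≥ j+1}.
By reflection, #{M_16 ≥ 5} = #{S_16 ≥ 5} + #{S_16 ≥ 6} = 6885 + 6885 = 13770.
#{M_16 ≥ 6} = #{S_16 ≥ 6} + #{S_16 ≥ 7} = 6885 + 2517 = 9402.
#{M_16 = 5} = 13770 - 9402 = 4368.
P(M_16 = 5) = 4368/65536 = 273/4096

Answer: 273/4096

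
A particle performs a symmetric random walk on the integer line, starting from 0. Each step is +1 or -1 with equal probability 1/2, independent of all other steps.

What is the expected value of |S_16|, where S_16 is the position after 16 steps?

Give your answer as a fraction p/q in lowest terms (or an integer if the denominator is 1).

S_16 takes values m ≡ 0 (mod 2) with |m| ≤ 16; P(S_16=m) = C(16,(16+m)/2)/2^16.
Total paths: 2^16 = 65536
Distribution: P(S=-16)=1/65536, P(S=-14)=16/65536, P(S=-12)=120/65536, P(S=-10)=560/65536, P(S=-8)=1820/65536, P(S=-6)=4368/65536, P(S=-4)=8008/65536, P(S=-2)=11440/65536, P(S=0)=12870/65536, P(S=2)=11440/65536, P(S=4)=8008/65536, P(S=6)=4368/65536, P(S=8)=1820/65536, P(S=10)=560/65536, P(S=12)=120/65536, P(S=14)=16/65536, P(S=16)=1/65536
E[|S_16|] = Σ_m |m|·P(S_16=m) = 205920/65536 = 6435/2048

Answer: 6435/2048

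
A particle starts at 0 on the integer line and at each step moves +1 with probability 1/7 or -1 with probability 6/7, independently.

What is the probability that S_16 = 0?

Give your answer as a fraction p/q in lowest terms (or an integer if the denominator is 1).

Answer: 21616657920/33232930569601

Derivation:
To reach position 0 after 16 steps: need 8 steps of +1 and 8 steps of -1.
Number of such sequences: C(16,8) = 12870
Each has probability (1/7)^8 · (6/7)^8 = 1679616/33232930569601
P = 12870 · 1679616/33232930569601 = 21616657920/33232930569601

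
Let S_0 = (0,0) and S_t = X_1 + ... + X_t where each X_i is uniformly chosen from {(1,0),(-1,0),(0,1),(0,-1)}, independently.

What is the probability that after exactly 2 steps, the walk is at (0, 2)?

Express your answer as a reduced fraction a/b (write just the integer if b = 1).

Let h be the number of horizontal steps (so 2-h are vertical). To end at (0,2) need (h+0)/2 right-steps and ((2-h)+2)/2 up-steps.
Sum over h with 0 ≤ h ≤ 0, h ≡ 0 (mod 2), 2-h ≡ 0 (mod 2):
h=0: C(2,0)·C(0,0)·C(2,2) = 1·1·1 = 1
Total favorable: 1
Total paths: 4^2 = 16
P = 1/16 = 1/16

Answer: 1/16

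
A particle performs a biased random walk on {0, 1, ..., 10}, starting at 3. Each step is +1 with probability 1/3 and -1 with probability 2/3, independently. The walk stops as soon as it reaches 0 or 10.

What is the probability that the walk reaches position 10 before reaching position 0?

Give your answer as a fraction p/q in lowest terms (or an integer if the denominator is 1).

Biased walk: p = 1/3, q = 2/3, r = q/p = 2
Gambler's ruin: P(hit 10 before 0 | start at 3) = (1 - r^a)/(1 - r^N)
r^3 = 8; r^10 = 1024
P = (1 - 8) / (1 - 1024) = -7 / -1023 = 7/1023

Answer: 7/1023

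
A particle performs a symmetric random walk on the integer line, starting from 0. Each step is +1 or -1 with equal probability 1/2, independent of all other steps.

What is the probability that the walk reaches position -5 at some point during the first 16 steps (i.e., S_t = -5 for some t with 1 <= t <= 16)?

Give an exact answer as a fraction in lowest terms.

Answer: 6885/32768

Derivation:
Count via complement. Let g(t,s) = #length-t paths at position s with S_1..S_t all ≠ -5.
g(t,s) = g(t-1,s-1) + g(t-1,s+1) for s ≠ -5; g(t,-5) = 0.
t=0: g(0,0)=1
t=1: g(1,-1)=1 g(1,1)=1
t=2: g(2,-2)=1 g(2,0)=2 g(2,2)=1
t=3: g(3,-3)=1 g(3,-1)=3 g(3,1)=3 g(3,3)=1
t=4: g(4,-4)=1 g(4,-2)=4 g(4,0)=6 g(4,2)=4 g(4,4)=1
t=5: g(5,-3)=5 g(5,-1)=10 g(5,1)=10 g(5,3)=5 g(5,5)=1
t=6: g(6,-4)=5 g(6,-2)=15 g(6,0)=20 g(6,2)=15 g(6,4)=6 g(6,6)=1
t=7: g(7,-3)=20 g(7,-1)=35 g(7,1)=35 g(7,3)=21 g(7,5)=7 g(7,7)=1
t=8: g(8,-4)=20 g(8,-2)=55 g(8,0)=70 g(8,2)=56 g(8,4)=28 g(8,6)=8 g(8,8)=1
t=9: g(9,-3)=75 g(9,-1)=125 g(9,1)=126 g(9,3)=84 g(9,5)=36 g(9,7)=9 g(9,9)=1
t=10: g(10,-4)=75 g(10,-2)=200 g(10,0)=251 g(10,2)=210 g(10,4)=120 g(10,6)=45 g(10,8)=10 g(10,10)=1
t=11: g(11,-3)=275 g(11,-1)=451 g(11,1)=461 g(11,3)=330 g(11,5)=165 g(11,7)=55 g(11,9)=11 g(11,11)=1
t=12: g(12,-4)=275 g(12,-2)=726 g(12,0)=912 g(12,2)=791 g(12,4)=495 g(12,6)=220 g(12,8)=66 g(12,10)=12 g(12,12)=1
t=13: g(13,-3)=1001 g(13,-1)=1638 g(13,1)=1703 g(13,3)=1286 g(13,5)=715 g(13,7)=286 g(13,9)=78 g(13,11)=13 g(13,13)=1
t=14: g(14,-4)=1001 g(14,-2)=2639 g(14,0)=3341 g(14,2)=2989 g(14,4)=2001 g(14,6)=1001 g(14,8)=364 g(14,10)=91 g(14,12)=14 g(14,14)=1
t=15: g(15,-3)=3640 g(15,-1)=5980 g(15,1)=6330 g(15,3)=4990 g(15,5)=3002 g(15,7)=1365 g(15,9)=455 g(15,11)=105 g(15,13)=15 g(15,15)=1
t=16: g(16,-4)=3640 g(16,-2)=9620 g(16,0)=12310 g(16,2)=11320 g(16,4)=7992 g(16,6)=4367 g(16,8)=1820 g(16,10)=560 g(16,12)=120 g(16,14)=16 g(16,16)=1
Paths never hitting -5: Σ_s g(16,s) = 51766
Paths hitting -5: 2^16 - 51766 = 13770
P = 13770/65536 = 6885/32768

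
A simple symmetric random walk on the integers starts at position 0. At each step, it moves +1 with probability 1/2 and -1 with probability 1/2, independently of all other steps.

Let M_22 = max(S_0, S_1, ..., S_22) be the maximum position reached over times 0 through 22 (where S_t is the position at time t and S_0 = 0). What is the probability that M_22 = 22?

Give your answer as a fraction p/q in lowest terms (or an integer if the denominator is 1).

Let M_22 = max(S_0,...,S_22). Use the reflection principle: for j ≥ 1, #{paths with M_22 ≥ j} = #{S_22 ≥ j} + #{S_22 ≥ j+1}.
By reflection, #{M_22 ≥ 22} = #{S_22 ≥ 22} + #{S_22 ≥ 23} = 1 + 0 = 1.
#{M_22 ≥ 23} = #{S_22 ≥ 23} + #{S_22 ≥ 24} = 0 + 0 = 0.
#{M_22 = 22} = 1 - 0 = 1.
P(M_22 = 22) = 1/4194304 = 1/4194304

Answer: 1/4194304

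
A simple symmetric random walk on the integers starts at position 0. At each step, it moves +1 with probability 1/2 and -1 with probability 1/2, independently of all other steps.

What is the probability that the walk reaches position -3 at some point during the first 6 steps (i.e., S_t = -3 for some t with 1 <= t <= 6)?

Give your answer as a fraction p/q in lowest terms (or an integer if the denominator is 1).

Count via complement. Let g(t,s) = #length-t paths at position s with S_1..S_t all ≠ -3.
g(t,s) = g(t-1,s-1) + g(t-1,s+1) for s ≠ -3; g(t,-3) = 0.
t=0: g(0,0)=1
t=1: g(1,-1)=1 g(1,1)=1
t=2: g(2,-2)=1 g(2,0)=2 g(2,2)=1
t=3: g(3,-1)=3 g(3,1)=3 g(3,3)=1
t=4: g(4,-2)=3 g(4,0)=6 g(4,2)=4 g(4,4)=1
t=5: g(5,-1)=9 g(5,1)=10 g(5,3)=5 g(5,5)=1
t=6: g(6,-2)=9 g(6,0)=19 g(6,2)=15 g(6,4)=6 g(6,6)=1
Paths never hitting -3: Σ_s g(6,s) = 50
Paths hitting -3: 2^6 - 50 = 14
P = 14/64 = 7/32

Answer: 7/32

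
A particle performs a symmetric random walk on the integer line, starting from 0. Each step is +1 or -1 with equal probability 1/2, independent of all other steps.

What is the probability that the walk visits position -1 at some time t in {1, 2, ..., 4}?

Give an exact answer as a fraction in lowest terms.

Count via complement. Let g(t,s) = #length-t paths at position s with S_1..S_t all ≠ -1.
g(t,s) = g(t-1,s-1) + g(t-1,s+1) for s ≠ -1; g(t,-1) = 0.
t=0: g(0,0)=1
t=1: g(1,1)=1
t=2: g(2,0)=1 g(2,2)=1
t=3: g(3,1)=2 g(3,3)=1
t=4: g(4,0)=2 g(4,2)=3 g(4,4)=1
Paths never hitting -1: Σ_s g(4,s) = 6
Paths hitting -1: 2^4 - 6 = 10
P = 10/16 = 5/8

Answer: 5/8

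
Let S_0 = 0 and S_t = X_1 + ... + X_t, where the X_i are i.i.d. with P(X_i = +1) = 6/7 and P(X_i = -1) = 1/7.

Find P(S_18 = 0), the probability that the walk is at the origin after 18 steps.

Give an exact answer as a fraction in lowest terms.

To be at 0 after 18 steps: need exactly 9 steps of +1 and 9 of -1.
Number of such sequences: C(18,9) = 48620
Each has probability (6/7)^9 · (1/7)^9 = 10077696/1628413597910449
P = 48620 · 10077696/1628413597910449 = 489977579520/1628413597910449

Answer: 489977579520/1628413597910449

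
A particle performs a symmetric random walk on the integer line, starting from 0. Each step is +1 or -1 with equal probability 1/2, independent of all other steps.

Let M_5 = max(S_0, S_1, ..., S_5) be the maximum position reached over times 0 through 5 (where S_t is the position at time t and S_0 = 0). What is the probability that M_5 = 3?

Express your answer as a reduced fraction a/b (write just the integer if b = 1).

Let M_5 = max(S_0,...,S_5). Use the reflection principle: for j ≥ 1, #{paths with M_5 ≥ j} = #{S_5 ≥ j} + #{S_5 ≥ j+1}.
By reflection, #{M_5 ≥ 3} = #{S_5 ≥ 3} + #{S_5 ≥ 4} = 6 + 1 = 7.
#{M_5 ≥ 4} = #{S_5 ≥ 4} + #{S_5 ≥ 5} = 1 + 1 = 2.
#{M_5 = 3} = 7 - 2 = 5.
P(M_5 = 3) = 5/32 = 5/32

Answer: 5/32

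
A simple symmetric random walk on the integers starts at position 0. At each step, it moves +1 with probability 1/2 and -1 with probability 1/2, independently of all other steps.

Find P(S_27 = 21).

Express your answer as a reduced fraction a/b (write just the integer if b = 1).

Answer: 2925/134217728

Derivation:
To reach position 21 after 27 steps: need 24 steps of +1 and 3 of -1.
Favorable paths: C(27,24) = 2925
Total paths: 2^27 = 134217728
P = 2925/134217728 = 2925/134217728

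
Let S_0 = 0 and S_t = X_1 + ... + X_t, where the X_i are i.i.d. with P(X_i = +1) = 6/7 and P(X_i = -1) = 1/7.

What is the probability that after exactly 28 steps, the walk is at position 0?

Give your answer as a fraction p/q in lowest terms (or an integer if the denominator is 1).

Answer: 3143703825373593600/459986536544739960976801

Derivation:
To be at 0 after 28 steps: need exactly 14 steps of +1 and 14 of -1.
Number of such sequences: C(28,14) = 40116600
Each has probability (6/7)^14 · (1/7)^14 = 78364164096/459986536544739960976801
P = 40116600 · 78364164096/459986536544739960976801 = 3143703825373593600/459986536544739960976801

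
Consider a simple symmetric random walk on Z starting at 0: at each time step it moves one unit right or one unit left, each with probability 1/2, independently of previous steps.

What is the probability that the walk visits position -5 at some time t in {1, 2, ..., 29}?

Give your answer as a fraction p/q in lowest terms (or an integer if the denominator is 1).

Count via complement. Let g(t,s) = #length-t paths at position s with S_1..S_t all ≠ -5.
g(t,s) = g(t-1,s-1) + g(t-1,s+1) for s ≠ -5; g(t,-5) = 0.
t=0: g(0,0)=1
t=1: g(1,-1)=1 g(1,1)=1
t=2: g(2,-2)=1 g(2,0)=2 g(2,2)=1
t=3: g(3,-3)=1 g(3,-1)=3 g(3,1)=3 g(3,3)=1
t=4: g(4,-4)=1 g(4,-2)=4 g(4,0)=6 g(4,2)=4 g(4,4)=1
t=5: g(5,-3)=5 g(5,-1)=10 g(5,1)=10 g(5,3)=5 g(5,5)=1
t=6: g(6,-4)=5 g(6,-2)=15 g(6,0)=20 g(6,2)=15 g(6,4)=6 g(6,6)=1
t=7: g(7,-3)=20 g(7,-1)=35 g(7,1)=35 g(7,3)=21 g(7,5)=7 g(7,7)=1
t=8: g(8,-4)=20 g(8,-2)=55 g(8,0)=70 g(8,2)=56 g(8,4)=28 g(8,6)=8 g(8,8)=1
t=9: g(9,-3)=75 g(9,-1)=125 g(9,1)=126 g(9,3)=84 g(9,5)=36 g(9,7)=9 g(9,9)=1
t=10: g(10,-4)=75 g(10,-2)=200 g(10,0)=251 g(10,2)=210 g(10,4)=120 g(10,6)=45 g(10,8)=10 g(10,10)=1
t=11: g(11,-3)=275 g(11,-1)=451 g(11,1)=461 g(11,3)=330 g(11,5)=165 g(11,7)=55 g(11,9)=11 g(11,11)=1
t=12: g(12,-4)=275 g(12,-2)=726 g(12,0)=912 g(12,2)=791 g(12,4)=495 g(12,6)=220 g(12,8)=66 g(12,10)=12 g(12,12)=1
t=13: g(13,-3)=1001 g(13,-1)=1638 g(13,1)=1703 g(13,3)=1286 g(13,5)=715 g(13,7)=286 g(13,9)=78 g(13,11)=13 g(13,13)=1
t=14: g(14,-4)=1001 g(14,-2)=2639 g(14,0)=3341 g(14,2)=2989 g(14,4)=2001 g(14,6)=1001 g(14,8)=364 g(14,10)=91 g(14,12)=14 g(14,14)=1
t=15: g(15,-3)=3640 g(15,-1)=5980 g(15,1)=6330 g(15,3)=4990 g(15,5)=3002 g(15,7)=1365 g(15,9)=455 g(15,11)=105 g(15,13)=15 g(15,15)=1
t=16: g(16,-4)=3640 g(16,-2)=9620 g(16,0)=12310 g(16,2)=11320 g(16,4)=7992 g(16,6)=4367 g(16,8)=1820 g(16,10)=560 g(16,12)=120 g(16,14)=16 g(16,16)=1
t=17: g(17,-3)=13260 g(17,-1)=21930 g(17,1)=23630 g(17,3)=19312 g(17,5)=12359 g(17,7)=6187 g(17,9)=2380 g(17,11)=680 g(17,13)=136 g(17,15)=17 g(17,17)=1
t=18: g(18,-4)=13260 g(18,-2)=35190 g(18,0)=45560 g(18,2)=42942 g(18,4)=31671 g(18,6)=18546 g(18,8)=8567 g(18,10)=3060 g(18,12)=816 g(18,14)=153 g(18,16)=18 g(18,18)=1
t=19: g(19,-3)=48450 g(19,-1)=80750 g(19,1)=88502 g(19,3)=74613 g(19,5)=50217 g(19,7)=27113 g(19,9)=11627 g(19,11)=3876 g(19,13)=969 g(19,15)=171 g(19,17)=19 g(19,19)=1
t=20: g(20,-4)=48450 g(20,-2)=129200 g(20,0)=169252 g(20,2)=163115 g(20,4)=124830 g(20,6)=77330 g(20,8)=38740 g(20,10)=15503 g(20,12)=4845 g(20,14)=1140 g(20,16)=190 g(20,18)=20 g(20,20)=1
t=21: g(21,-3)=177650 g(21,-1)=298452 g(21,1)=332367 g(21,3)=287945 g(21,5)=202160 g(21,7)=116070 g(21,9)=54243 g(21,11)=20348 g(21,13)=5985 g(21,15)=1330 g(21,17)=210 g(21,19)=21 g(21,21)=1
t=22: g(22,-4)=177650 g(22,-2)=476102 g(22,0)=630819 g(22,2)=620312 g(22,4)=490105 g(22,6)=318230 g(22,8)=170313 g(22,10)=74591 g(22,12)=26333 g(22,14)=7315 g(22,16)=1540 g(22,18)=231 g(22,20)=22 g(22,22)=1
t=23: g(23,-3)=653752 g(23,-1)=1106921 g(23,1)=1251131 g(23,3)=1110417 g(23,5)=808335 g(23,7)=488543 g(23,9)=244904 g(23,11)=100924 g(23,13)=33648 g(23,15)=8855 g(23,17)=1771 g(23,19)=253 g(23,21)=23 g(23,23)=1
t=24: g(24,-4)=653752 g(24,-2)=1760673 g(24,0)=2358052 g(24,2)=2361548 g(24,4)=1918752 g(24,6)=1296878 g(24,8)=733447 g(24,10)=345828 g(24,12)=134572 g(24,14)=42503 g(24,16)=10626 g(24,18)=2024 g(24,20)=276 g(24,22)=24 g(24,24)=1
t=25: g(25,-3)=2414425 g(25,-1)=4118725 g(25,1)=4719600 g(25,3)=4280300 g(25,5)=3215630 g(25,7)=2030325 g(25,9)=1079275 g(25,11)=480400 g(25,13)=177075 g(25,15)=53129 g(25,17)=12650 g(25,19)=2300 g(25,21)=300 g(25,23)=25 g(25,25)=1
t=26: g(26,-4)=2414425 g(26,-2)=6533150 g(26,0)=8838325 g(26,2)=8999900 g(26,4)=7495930 g(26,6)=5245955 g(26,8)=3109600 g(26,10)=1559675 g(26,12)=657475 g(26,14)=230204 g(26,16)=65779 g(26,18)=14950 g(26,20)=2600 g(26,22)=325 g(26,24)=26 g(26,26)=1
t=27: g(27,-3)=8947575 g(27,-1)=15371475 g(27,1)=17838225 g(27,3)=16495830 g(27,5)=12741885 g(27,7)=8355555 g(27,9)=4669275 g(27,11)=2217150 g(27,13)=887679 g(27,15)=295983 g(27,17)=80729 g(27,19)=17550 g(27,21)=2925 g(27,23)=351 g(27,25)=27 g(27,27)=1
t=28: g(28,-4)=8947575 g(28,-2)=24319050 g(28,0)=33209700 g(28,2)=34334055 g(28,4)=29237715 g(28,6)=21097440 g(28,8)=13024830 g(28,10)=6886425 g(28,12)=3104829 g(28,14)=1183662 g(28,16)=376712 g(28,18)=98279 g(28,20)=20475 g(28,22)=3276 g(28,24)=378 g(28,26)=28 g(28,28)=1
t=29: g(29,-3)=33266625 g(29,-1)=57528750 g(29,1)=67543755 g(29,3)=63571770 g(29,5)=50335155 g(29,7)=34122270 g(29,9)=19911255 g(29,11)=9991254 g(29,13)=4288491 g(29,15)=1560374 g(29,17)=474991 g(29,19)=118754 g(29,21)=23751 g(29,23)=3654 g(29,25)=406 g(29,27)=29 g(29,29)=1
Paths never hitting -5: Σ_s g(29,s) = 342741285
Paths hitting -5: 2^29 - 342741285 = 194129627
P = 194129627/536870912 = 194129627/536870912

Answer: 194129627/536870912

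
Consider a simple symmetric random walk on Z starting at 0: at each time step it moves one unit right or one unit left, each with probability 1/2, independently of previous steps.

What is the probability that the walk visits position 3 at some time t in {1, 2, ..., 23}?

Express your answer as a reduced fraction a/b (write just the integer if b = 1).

Answer: 2270193/4194304

Derivation:
Count via complement. Let g(t,s) = #length-t paths at position s with S_1..S_t all ≠ 3.
g(t,s) = g(t-1,s-1) + g(t-1,s+1) for s ≠ 3; g(t,3) = 0.
t=0: g(0,0)=1
t=1: g(1,-1)=1 g(1,1)=1
t=2: g(2,-2)=1 g(2,0)=2 g(2,2)=1
t=3: g(3,-3)=1 g(3,-1)=3 g(3,1)=3
t=4: g(4,-4)=1 g(4,-2)=4 g(4,0)=6 g(4,2)=3
t=5: g(5,-5)=1 g(5,-3)=5 g(5,-1)=10 g(5,1)=9
t=6: g(6,-6)=1 g(6,-4)=6 g(6,-2)=15 g(6,0)=19 g(6,2)=9
t=7: g(7,-7)=1 g(7,-5)=7 g(7,-3)=21 g(7,-1)=34 g(7,1)=28
t=8: g(8,-8)=1 g(8,-6)=8 g(8,-4)=28 g(8,-2)=55 g(8,0)=62 g(8,2)=28
t=9: g(9,-9)=1 g(9,-7)=9 g(9,-5)=36 g(9,-3)=83 g(9,-1)=117 g(9,1)=90
t=10: g(10,-10)=1 g(10,-8)=10 g(10,-6)=45 g(10,-4)=119 g(10,-2)=200 g(10,0)=207 g(10,2)=90
t=11: g(11,-11)=1 g(11,-9)=11 g(11,-7)=55 g(11,-5)=164 g(11,-3)=319 g(11,-1)=407 g(11,1)=297
t=12: g(12,-12)=1 g(12,-10)=12 g(12,-8)=66 g(12,-6)=219 g(12,-4)=483 g(12,-2)=726 g(12,0)=704 g(12,2)=297
t=13: g(13,-13)=1 g(13,-11)=13 g(13,-9)=78 g(13,-7)=285 g(13,-5)=702 g(13,-3)=1209 g(13,-1)=1430 g(13,1)=1001
t=14: g(14,-14)=1 g(14,-12)=14 g(14,-10)=91 g(14,-8)=363 g(14,-6)=987 g(14,-4)=1911 g(14,-2)=2639 g(14,0)=2431 g(14,2)=1001
t=15: g(15,-15)=1 g(15,-13)=15 g(15,-11)=105 g(15,-9)=454 g(15,-7)=1350 g(15,-5)=2898 g(15,-3)=4550 g(15,-1)=5070 g(15,1)=3432
t=16: g(16,-16)=1 g(16,-14)=16 g(16,-12)=120 g(16,-10)=559 g(16,-8)=1804 g(16,-6)=4248 g(16,-4)=7448 g(16,-2)=9620 g(16,0)=8502 g(16,2)=3432
t=17: g(17,-17)=1 g(17,-15)=17 g(17,-13)=136 g(17,-11)=679 g(17,-9)=2363 g(17,-7)=6052 g(17,-5)=11696 g(17,-3)=17068 g(17,-1)=18122 g(17,1)=11934
t=18: g(18,-18)=1 g(18,-16)=18 g(18,-14)=153 g(18,-12)=815 g(18,-10)=3042 g(18,-8)=8415 g(18,-6)=17748 g(18,-4)=28764 g(18,-2)=35190 g(18,0)=30056 g(18,2)=11934
t=19: g(19,-19)=1 g(19,-17)=19 g(19,-15)=171 g(19,-13)=968 g(19,-11)=3857 g(19,-9)=11457 g(19,-7)=26163 g(19,-5)=46512 g(19,-3)=63954 g(19,-1)=65246 g(19,1)=41990
t=20: g(20,-20)=1 g(20,-18)=20 g(20,-16)=190 g(20,-14)=1139 g(20,-12)=4825 g(20,-10)=15314 g(20,-8)=37620 g(20,-6)=72675 g(20,-4)=110466 g(20,-2)=129200 g(20,0)=107236 g(20,2)=41990
t=21: g(21,-21)=1 g(21,-19)=21 g(21,-17)=210 g(21,-15)=1329 g(21,-13)=5964 g(21,-11)=20139 g(21,-9)=52934 g(21,-7)=110295 g(21,-5)=183141 g(21,-3)=239666 g(21,-1)=236436 g(21,1)=149226
t=22: g(22,-22)=1 g(22,-20)=22 g(22,-18)=231 g(22,-16)=1539 g(22,-14)=7293 g(22,-12)=26103 g(22,-10)=73073 g(22,-8)=163229 g(22,-6)=293436 g(22,-4)=422807 g(22,-2)=476102 g(22,0)=385662 g(22,2)=149226
t=23: g(23,-23)=1 g(23,-21)=23 g(23,-19)=253 g(23,-17)=1770 g(23,-15)=8832 g(23,-13)=33396 g(23,-11)=99176 g(23,-9)=236302 g(23,-7)=456665 g(23,-5)=716243 g(23,-3)=898909 g(23,-1)=861764 g(23,1)=534888
Paths never hitting 3: Σ_s g(23,s) = 3848222
Paths hitting 3: 2^23 - 3848222 = 4540386
P = 4540386/8388608 = 2270193/4194304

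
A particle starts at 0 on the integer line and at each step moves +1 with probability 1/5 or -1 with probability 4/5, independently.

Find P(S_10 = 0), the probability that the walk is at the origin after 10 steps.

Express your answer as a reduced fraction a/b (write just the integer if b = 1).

To be at 0 after 10 steps: need exactly 5 steps of +1 and 5 of -1.
Number of such sequences: C(10,5) = 252
Each has probability (1/5)^5 · (4/5)^5 = 1024/9765625
P = 252 · 1024/9765625 = 258048/9765625

Answer: 258048/9765625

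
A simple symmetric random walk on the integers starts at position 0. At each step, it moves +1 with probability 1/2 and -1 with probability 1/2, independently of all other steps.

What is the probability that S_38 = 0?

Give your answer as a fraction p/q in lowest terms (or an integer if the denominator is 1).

To return to 0 after 38 steps: need exactly 19 steps of +1 and 19 of -1.
Favorable paths: C(38,19) = 35345263800
Total paths: 2^38 = 274877906944
P = 35345263800/274877906944 = 4418157975/34359738368

Answer: 4418157975/34359738368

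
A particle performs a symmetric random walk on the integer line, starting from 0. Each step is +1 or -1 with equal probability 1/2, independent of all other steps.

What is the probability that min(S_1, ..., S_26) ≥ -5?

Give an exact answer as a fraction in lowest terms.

Answer: 50480055/67108864

Derivation:
Let f(t,s) = #length-t paths at position s with S_1..S_t all ≥ -5.
f(t,s) = f(t-1,s-1) + f(t-1,s+1) for s ≥ -5; f(t,s) = 0 for s < -5.
t=0: f(0,0)=1
t=1: f(1,-1)=1 f(1,1)=1
t=2: f(2,-2)=1 f(2,0)=2 f(2,2)=1
t=3: f(3,-3)=1 f(3,-1)=3 f(3,1)=3 f(3,3)=1
t=4: f(4,-4)=1 f(4,-2)=4 f(4,0)=6 f(4,2)=4 f(4,4)=1
t=5: f(5,-5)=1 f(5,-3)=5 f(5,-1)=10 f(5,1)=10 f(5,3)=5 f(5,5)=1
t=6: f(6,-4)=6 f(6,-2)=15 f(6,0)=20 f(6,2)=15 f(6,4)=6 f(6,6)=1
t=7: f(7,-5)=6 f(7,-3)=21 f(7,-1)=35 f(7,1)=35 f(7,3)=21 f(7,5)=7 f(7,7)=1
t=8: f(8,-4)=27 f(8,-2)=56 f(8,0)=70 f(8,2)=56 f(8,4)=28 f(8,6)=8 f(8,8)=1
t=9: f(9,-5)=27 f(9,-3)=83 f(9,-1)=126 f(9,1)=126 f(9,3)=84 f(9,5)=36 f(9,7)=9 f(9,9)=1
t=10: f(10,-4)=110 f(10,-2)=209 f(10,0)=252 f(10,2)=210 f(10,4)=120 f(10,6)=45 f(10,8)=10 f(10,10)=1
t=11: f(11,-5)=110 f(11,-3)=319 f(11,-1)=461 f(11,1)=462 f(11,3)=330 f(11,5)=165 f(11,7)=55 f(11,9)=11 f(11,11)=1
t=12: f(12,-4)=429 f(12,-2)=780 f(12,0)=923 f(12,2)=792 f(12,4)=495 f(12,6)=220 f(12,8)=66 f(12,10)=12 f(12,12)=1
t=13: f(13,-5)=429 f(13,-3)=1209 f(13,-1)=1703 f(13,1)=1715 f(13,3)=1287 f(13,5)=715 f(13,7)=286 f(13,9)=78 f(13,11)=13 f(13,13)=1
t=14: f(14,-4)=1638 f(14,-2)=2912 f(14,0)=3418 f(14,2)=3002 f(14,4)=2002 f(14,6)=1001 f(14,8)=364 f(14,10)=91 f(14,12)=14 f(14,14)=1
t=15: f(15,-5)=1638 f(15,-3)=4550 f(15,-1)=6330 f(15,1)=6420 f(15,3)=5004 f(15,5)=3003 f(15,7)=1365 f(15,9)=455 f(15,11)=105 f(15,13)=15 f(15,15)=1
t=16: f(16,-4)=6188 f(16,-2)=10880 f(16,0)=12750 f(16,2)=11424 f(16,4)=8007 f(16,6)=4368 f(16,8)=1820 f(16,10)=560 f(16,12)=120 f(16,14)=16 f(16,16)=1
t=17: f(17,-5)=6188 f(17,-3)=17068 f(17,-1)=23630 f(17,1)=24174 f(17,3)=19431 f(17,5)=12375 f(17,7)=6188 f(17,9)=2380 f(17,11)=680 f(17,13)=136 f(17,15)=17 f(17,17)=1
t=18: f(18,-4)=23256 f(18,-2)=40698 f(18,0)=47804 f(18,2)=43605 f(18,4)=31806 f(18,6)=18563 f(18,8)=8568 f(18,10)=3060 f(18,12)=816 f(18,14)=153 f(18,16)=18 f(18,18)=1
t=19: f(19,-5)=23256 f(19,-3)=63954 f(19,-1)=88502 f(19,1)=91409 f(19,3)=75411 f(19,5)=50369 f(19,7)=27131 f(19,9)=11628 f(19,11)=3876 f(19,13)=969 f(19,15)=171 f(19,17)=19 f(19,19)=1
t=20: f(20,-4)=87210 f(20,-2)=152456 f(20,0)=179911 f(20,2)=166820 f(20,4)=125780 f(20,6)=77500 f(20,8)=38759 f(20,10)=15504 f(20,12)=4845 f(20,14)=1140 f(20,16)=190 f(20,18)=20 f(20,20)=1
t=21: f(21,-5)=87210 f(21,-3)=239666 f(21,-1)=332367 f(21,1)=346731 f(21,3)=292600 f(21,5)=203280 f(21,7)=116259 f(21,9)=54263 f(21,11)=20349 f(21,13)=5985 f(21,15)=1330 f(21,17)=210 f(21,19)=21 f(21,21)=1
t=22: f(22,-4)=326876 f(22,-2)=572033 f(22,0)=679098 f(22,2)=639331 f(22,4)=495880 f(22,6)=319539 f(22,8)=170522 f(22,10)=74612 f(22,12)=26334 f(22,14)=7315 f(22,16)=1540 f(22,18)=231 f(22,20)=22 f(22,22)=1
t=23: f(23,-5)=326876 f(23,-3)=898909 f(23,-1)=1251131 f(23,1)=1318429 f(23,3)=1135211 f(23,5)=815419 f(23,7)=490061 f(23,9)=245134 f(23,11)=100946 f(23,13)=33649 f(23,15)=8855 f(23,17)=1771 f(23,19)=253 f(23,21)=23 f(23,23)=1
t=24: f(24,-4)=1225785 f(24,-2)=2150040 f(24,0)=2569560 f(24,2)=2453640 f(24,4)=1950630 f(24,6)=1305480 f(24,8)=735195 f(24,10)=346080 f(24,12)=134595 f(24,14)=42504 f(24,16)=10626 f(24,18)=2024 f(24,20)=276 f(24,22)=24 f(24,24)=1
t=25: f(25,-5)=1225785 f(25,-3)=3375825 f(25,-1)=4719600 f(25,1)=5023200 f(25,3)=4404270 f(25,5)=3256110 f(25,7)=2040675 f(25,9)=1081275 f(25,11)=480675 f(25,13)=177099 f(25,15)=53130 f(25,17)=12650 f(25,19)=2300 f(25,21)=300 f(25,23)=25 f(25,25)=1
t=26: f(26,-4)=4601610 f(26,-2)=8095425 f(26,0)=9742800 f(26,2)=9427470 f(26,4)=7660380 f(26,6)=5296785 f(26,8)=3121950 f(26,10)=1561950 f(26,12)=657774 f(26,14)=230229 f(26,16)=65780 f(26,18)=14950 f(26,20)=2600 f(26,22)=325 f(26,24)=26 f(26,26)=1
Σ_s f(26,s) = 50480055
P = 50480055/67108864 = 50480055/67108864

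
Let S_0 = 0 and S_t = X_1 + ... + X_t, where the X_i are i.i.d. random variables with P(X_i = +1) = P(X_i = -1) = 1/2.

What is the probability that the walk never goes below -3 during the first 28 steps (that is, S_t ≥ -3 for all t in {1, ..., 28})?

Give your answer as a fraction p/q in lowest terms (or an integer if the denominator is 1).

Let f(t,s) = #length-t paths at position s with S_1..S_t all ≥ -3.
f(t,s) = f(t-1,s-1) + f(t-1,s+1) for s ≥ -3; f(t,s) = 0 for s < -3.
t=0: f(0,0)=1
t=1: f(1,-1)=1 f(1,1)=1
t=2: f(2,-2)=1 f(2,0)=2 f(2,2)=1
t=3: f(3,-3)=1 f(3,-1)=3 f(3,1)=3 f(3,3)=1
t=4: f(4,-2)=4 f(4,0)=6 f(4,2)=4 f(4,4)=1
t=5: f(5,-3)=4 f(5,-1)=10 f(5,1)=10 f(5,3)=5 f(5,5)=1
t=6: f(6,-2)=14 f(6,0)=20 f(6,2)=15 f(6,4)=6 f(6,6)=1
t=7: f(7,-3)=14 f(7,-1)=34 f(7,1)=35 f(7,3)=21 f(7,5)=7 f(7,7)=1
t=8: f(8,-2)=48 f(8,0)=69 f(8,2)=56 f(8,4)=28 f(8,6)=8 f(8,8)=1
t=9: f(9,-3)=48 f(9,-1)=117 f(9,1)=125 f(9,3)=84 f(9,5)=36 f(9,7)=9 f(9,9)=1
t=10: f(10,-2)=165 f(10,0)=242 f(10,2)=209 f(10,4)=120 f(10,6)=45 f(10,8)=10 f(10,10)=1
t=11: f(11,-3)=165 f(11,-1)=407 f(11,1)=451 f(11,3)=329 f(11,5)=165 f(11,7)=55 f(11,9)=11 f(11,11)=1
t=12: f(12,-2)=572 f(12,0)=858 f(12,2)=780 f(12,4)=494 f(12,6)=220 f(12,8)=66 f(12,10)=12 f(12,12)=1
t=13: f(13,-3)=572 f(13,-1)=1430 f(13,1)=1638 f(13,3)=1274 f(13,5)=714 f(13,7)=286 f(13,9)=78 f(13,11)=13 f(13,13)=1
t=14: f(14,-2)=2002 f(14,0)=3068 f(14,2)=2912 f(14,4)=1988 f(14,6)=1000 f(14,8)=364 f(14,10)=91 f(14,12)=14 f(14,14)=1
t=15: f(15,-3)=2002 f(15,-1)=5070 f(15,1)=5980 f(15,3)=4900 f(15,5)=2988 f(15,7)=1364 f(15,9)=455 f(15,11)=105 f(15,13)=15 f(15,15)=1
t=16: f(16,-2)=7072 f(16,0)=11050 f(16,2)=10880 f(16,4)=7888 f(16,6)=4352 f(16,8)=1819 f(16,10)=560 f(16,12)=120 f(16,14)=16 f(16,16)=1
t=17: f(17,-3)=7072 f(17,-1)=18122 f(17,1)=21930 f(17,3)=18768 f(17,5)=12240 f(17,7)=6171 f(17,9)=2379 f(17,11)=680 f(17,13)=136 f(17,15)=17 f(17,17)=1
t=18: f(18,-2)=25194 f(18,0)=40052 f(18,2)=40698 f(18,4)=31008 f(18,6)=18411 f(18,8)=8550 f(18,10)=3059 f(18,12)=816 f(18,14)=153 f(18,16)=18 f(18,18)=1
t=19: f(19,-3)=25194 f(19,-1)=65246 f(19,1)=80750 f(19,3)=71706 f(19,5)=49419 f(19,7)=26961 f(19,9)=11609 f(19,11)=3875 f(19,13)=969 f(19,15)=171 f(19,17)=19 f(19,19)=1
t=20: f(20,-2)=90440 f(20,0)=145996 f(20,2)=152456 f(20,4)=121125 f(20,6)=76380 f(20,8)=38570 f(20,10)=15484 f(20,12)=4844 f(20,14)=1140 f(20,16)=190 f(20,18)=20 f(20,20)=1
t=21: f(21,-3)=90440 f(21,-1)=236436 f(21,1)=298452 f(21,3)=273581 f(21,5)=197505 f(21,7)=114950 f(21,9)=54054 f(21,11)=20328 f(21,13)=5984 f(21,15)=1330 f(21,17)=210 f(21,19)=21 f(21,21)=1
t=22: f(22,-2)=326876 f(22,0)=534888 f(22,2)=572033 f(22,4)=471086 f(22,6)=312455 f(22,8)=169004 f(22,10)=74382 f(22,12)=26312 f(22,14)=7314 f(22,16)=1540 f(22,18)=231 f(22,20)=22 f(22,22)=1
t=23: f(23,-3)=326876 f(23,-1)=861764 f(23,1)=1106921 f(23,3)=1043119 f(23,5)=783541 f(23,7)=481459 f(23,9)=243386 f(23,11)=100694 f(23,13)=33626 f(23,15)=8854 f(23,17)=1771 f(23,19)=253 f(23,21)=23 f(23,23)=1
t=24: f(24,-2)=1188640 f(24,0)=1968685 f(24,2)=2150040 f(24,4)=1826660 f(24,6)=1265000 f(24,8)=724845 f(24,10)=344080 f(24,12)=134320 f(24,14)=42480 f(24,16)=10625 f(24,18)=2024 f(24,20)=276 f(24,22)=24 f(24,24)=1
t=25: f(25,-3)=1188640 f(25,-1)=3157325 f(25,1)=4118725 f(25,3)=3976700 f(25,5)=3091660 f(25,7)=1989845 f(25,9)=1068925 f(25,11)=478400 f(25,13)=176800 f(25,15)=53105 f(25,17)=12649 f(25,19)=2300 f(25,21)=300 f(25,23)=25 f(25,25)=1
t=26: f(26,-2)=4345965 f(26,0)=7276050 f(26,2)=8095425 f(26,4)=7068360 f(26,6)=5081505 f(26,8)=3058770 f(26,10)=1547325 f(26,12)=655200 f(26,14)=229905 f(26,16)=65754 f(26,18)=14949 f(26,20)=2600 f(26,22)=325 f(26,24)=26 f(26,26)=1
t=27: f(27,-3)=4345965 f(27,-1)=11622015 f(27,1)=15371475 f(27,3)=15163785 f(27,5)=12149865 f(27,7)=8140275 f(27,9)=4606095 f(27,11)=2202525 f(27,13)=885105 f(27,15)=295659 f(27,17)=80703 f(27,19)=17549 f(27,21)=2925 f(27,23)=351 f(27,25)=27 f(27,27)=1
t=28: f(28,-2)=15967980 f(28,0)=26993490 f(28,2)=30535260 f(28,4)=27313650 f(28,6)=20290140 f(28,8)=12746370 f(28,10)=6808620 f(28,12)=3087630 f(28,14)=1180764 f(28,16)=376362 f(28,18)=98252 f(28,20)=20474 f(28,22)=3276 f(28,24)=378 f(28,26)=28 f(28,28)=1
Σ_s f(28,s) = 145422675
P = 145422675/268435456 = 145422675/268435456

Answer: 145422675/268435456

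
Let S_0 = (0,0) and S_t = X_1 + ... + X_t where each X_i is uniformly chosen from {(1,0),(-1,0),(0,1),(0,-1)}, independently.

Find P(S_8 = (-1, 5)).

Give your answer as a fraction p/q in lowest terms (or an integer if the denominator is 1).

Let h be the number of horizontal steps (so 8-h are vertical). To end at (-1,5) need (h-1)/2 right-steps and ((8-h)+5)/2 up-steps.
Sum over h with 1 ≤ h ≤ 3, h ≡ 1 (mod 2), 8-h ≡ 1 (mod 2):
h=1: C(8,1)·C(1,0)·C(7,6) = 8·1·7 = 56
h=3: C(8,3)·C(3,1)·C(5,5) = 56·3·1 = 168
Total favorable: 224
Total paths: 4^8 = 65536
P = 224/65536 = 7/2048

Answer: 7/2048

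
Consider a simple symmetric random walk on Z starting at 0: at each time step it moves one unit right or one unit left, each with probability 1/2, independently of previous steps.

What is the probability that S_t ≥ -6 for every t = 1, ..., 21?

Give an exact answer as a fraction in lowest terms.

Answer: 227069/262144

Derivation:
Let f(t,s) = #length-t paths at position s with S_1..S_t all ≥ -6.
f(t,s) = f(t-1,s-1) + f(t-1,s+1) for s ≥ -6; f(t,s) = 0 for s < -6.
t=0: f(0,0)=1
t=1: f(1,-1)=1 f(1,1)=1
t=2: f(2,-2)=1 f(2,0)=2 f(2,2)=1
t=3: f(3,-3)=1 f(3,-1)=3 f(3,1)=3 f(3,3)=1
t=4: f(4,-4)=1 f(4,-2)=4 f(4,0)=6 f(4,2)=4 f(4,4)=1
t=5: f(5,-5)=1 f(5,-3)=5 f(5,-1)=10 f(5,1)=10 f(5,3)=5 f(5,5)=1
t=6: f(6,-6)=1 f(6,-4)=6 f(6,-2)=15 f(6,0)=20 f(6,2)=15 f(6,4)=6 f(6,6)=1
t=7: f(7,-5)=7 f(7,-3)=21 f(7,-1)=35 f(7,1)=35 f(7,3)=21 f(7,5)=7 f(7,7)=1
t=8: f(8,-6)=7 f(8,-4)=28 f(8,-2)=56 f(8,0)=70 f(8,2)=56 f(8,4)=28 f(8,6)=8 f(8,8)=1
t=9: f(9,-5)=35 f(9,-3)=84 f(9,-1)=126 f(9,1)=126 f(9,3)=84 f(9,5)=36 f(9,7)=9 f(9,9)=1
t=10: f(10,-6)=35 f(10,-4)=119 f(10,-2)=210 f(10,0)=252 f(10,2)=210 f(10,4)=120 f(10,6)=45 f(10,8)=10 f(10,10)=1
t=11: f(11,-5)=154 f(11,-3)=329 f(11,-1)=462 f(11,1)=462 f(11,3)=330 f(11,5)=165 f(11,7)=55 f(11,9)=11 f(11,11)=1
t=12: f(12,-6)=154 f(12,-4)=483 f(12,-2)=791 f(12,0)=924 f(12,2)=792 f(12,4)=495 f(12,6)=220 f(12,8)=66 f(12,10)=12 f(12,12)=1
t=13: f(13,-5)=637 f(13,-3)=1274 f(13,-1)=1715 f(13,1)=1716 f(13,3)=1287 f(13,5)=715 f(13,7)=286 f(13,9)=78 f(13,11)=13 f(13,13)=1
t=14: f(14,-6)=637 f(14,-4)=1911 f(14,-2)=2989 f(14,0)=3431 f(14,2)=3003 f(14,4)=2002 f(14,6)=1001 f(14,8)=364 f(14,10)=91 f(14,12)=14 f(14,14)=1
t=15: f(15,-5)=2548 f(15,-3)=4900 f(15,-1)=6420 f(15,1)=6434 f(15,3)=5005 f(15,5)=3003 f(15,7)=1365 f(15,9)=455 f(15,11)=105 f(15,13)=15 f(15,15)=1
t=16: f(16,-6)=2548 f(16,-4)=7448 f(16,-2)=11320 f(16,0)=12854 f(16,2)=11439 f(16,4)=8008 f(16,6)=4368 f(16,8)=1820 f(16,10)=560 f(16,12)=120 f(16,14)=16 f(16,16)=1
t=17: f(17,-5)=9996 f(17,-3)=18768 f(17,-1)=24174 f(17,1)=24293 f(17,3)=19447 f(17,5)=12376 f(17,7)=6188 f(17,9)=2380 f(17,11)=680 f(17,13)=136 f(17,15)=17 f(17,17)=1
t=18: f(18,-6)=9996 f(18,-4)=28764 f(18,-2)=42942 f(18,0)=48467 f(18,2)=43740 f(18,4)=31823 f(18,6)=18564 f(18,8)=8568 f(18,10)=3060 f(18,12)=816 f(18,14)=153 f(18,16)=18 f(18,18)=1
t=19: f(19,-5)=38760 f(19,-3)=71706 f(19,-1)=91409 f(19,1)=92207 f(19,3)=75563 f(19,5)=50387 f(19,7)=27132 f(19,9)=11628 f(19,11)=3876 f(19,13)=969 f(19,15)=171 f(19,17)=19 f(19,19)=1
t=20: f(20,-6)=38760 f(20,-4)=110466 f(20,-2)=163115 f(20,0)=183616 f(20,2)=167770 f(20,4)=125950 f(20,6)=77519 f(20,8)=38760 f(20,10)=15504 f(20,12)=4845 f(20,14)=1140 f(20,16)=190 f(20,18)=20 f(20,20)=1
t=21: f(21,-5)=149226 f(21,-3)=273581 f(21,-1)=346731 f(21,1)=351386 f(21,3)=293720 f(21,5)=203469 f(21,7)=116279 f(21,9)=54264 f(21,11)=20349 f(21,13)=5985 f(21,15)=1330 f(21,17)=210 f(21,19)=21 f(21,21)=1
Σ_s f(21,s) = 1816552
P = 1816552/2097152 = 227069/262144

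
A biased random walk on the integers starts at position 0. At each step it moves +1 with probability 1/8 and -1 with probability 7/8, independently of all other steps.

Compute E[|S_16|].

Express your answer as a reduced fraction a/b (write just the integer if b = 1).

S_16 takes values m ≡ 0 (mod 2) with |m| ≤ 16; P(S_16=m) = C(16,(16+m)/2) · (1/8)^((16+m)/2) · (7/8)^((16-m)/2).
Distribution: P(S=-16)=33232930569601/281474976710656, P(S=-14)=4747561509943/17592186044416, P(S=-12)=10173346092735/35184372088832, P(S=-10)=3391115364245/17592186044416, P(S=-8)=6297785676455/70368744177664, P(S=-6)=539810200839/17592186044416, P(S=-4)=282757724249/35184372088832, P(S=-2)=28852829005/17592186044416, P(S=0)=37096494435/140737488355328, P(S=2)=588833245/17592186044416, P(S=4)=117766649/35184372088832, P(S=6)=4588311/17592186044416, P(S=8)=1092455/70368744177664, P(S=10)=12005/17592186044416, P(S=12)=735/35184372088832, P(S=14)=7/17592186044416, P(S=16)=1/281474976710656
E[|S_16|] = Σ_m |m|·P(S_16=m) = 105554559305619/8796093022208

Answer: 105554559305619/8796093022208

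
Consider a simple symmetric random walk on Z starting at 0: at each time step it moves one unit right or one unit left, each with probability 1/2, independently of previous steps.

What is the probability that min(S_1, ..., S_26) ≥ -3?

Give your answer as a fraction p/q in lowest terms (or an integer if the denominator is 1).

Let f(t,s) = #length-t paths at position s with S_1..S_t all ≥ -3.
f(t,s) = f(t-1,s-1) + f(t-1,s+1) for s ≥ -3; f(t,s) = 0 for s < -3.
t=0: f(0,0)=1
t=1: f(1,-1)=1 f(1,1)=1
t=2: f(2,-2)=1 f(2,0)=2 f(2,2)=1
t=3: f(3,-3)=1 f(3,-1)=3 f(3,1)=3 f(3,3)=1
t=4: f(4,-2)=4 f(4,0)=6 f(4,2)=4 f(4,4)=1
t=5: f(5,-3)=4 f(5,-1)=10 f(5,1)=10 f(5,3)=5 f(5,5)=1
t=6: f(6,-2)=14 f(6,0)=20 f(6,2)=15 f(6,4)=6 f(6,6)=1
t=7: f(7,-3)=14 f(7,-1)=34 f(7,1)=35 f(7,3)=21 f(7,5)=7 f(7,7)=1
t=8: f(8,-2)=48 f(8,0)=69 f(8,2)=56 f(8,4)=28 f(8,6)=8 f(8,8)=1
t=9: f(9,-3)=48 f(9,-1)=117 f(9,1)=125 f(9,3)=84 f(9,5)=36 f(9,7)=9 f(9,9)=1
t=10: f(10,-2)=165 f(10,0)=242 f(10,2)=209 f(10,4)=120 f(10,6)=45 f(10,8)=10 f(10,10)=1
t=11: f(11,-3)=165 f(11,-1)=407 f(11,1)=451 f(11,3)=329 f(11,5)=165 f(11,7)=55 f(11,9)=11 f(11,11)=1
t=12: f(12,-2)=572 f(12,0)=858 f(12,2)=780 f(12,4)=494 f(12,6)=220 f(12,8)=66 f(12,10)=12 f(12,12)=1
t=13: f(13,-3)=572 f(13,-1)=1430 f(13,1)=1638 f(13,3)=1274 f(13,5)=714 f(13,7)=286 f(13,9)=78 f(13,11)=13 f(13,13)=1
t=14: f(14,-2)=2002 f(14,0)=3068 f(14,2)=2912 f(14,4)=1988 f(14,6)=1000 f(14,8)=364 f(14,10)=91 f(14,12)=14 f(14,14)=1
t=15: f(15,-3)=2002 f(15,-1)=5070 f(15,1)=5980 f(15,3)=4900 f(15,5)=2988 f(15,7)=1364 f(15,9)=455 f(15,11)=105 f(15,13)=15 f(15,15)=1
t=16: f(16,-2)=7072 f(16,0)=11050 f(16,2)=10880 f(16,4)=7888 f(16,6)=4352 f(16,8)=1819 f(16,10)=560 f(16,12)=120 f(16,14)=16 f(16,16)=1
t=17: f(17,-3)=7072 f(17,-1)=18122 f(17,1)=21930 f(17,3)=18768 f(17,5)=12240 f(17,7)=6171 f(17,9)=2379 f(17,11)=680 f(17,13)=136 f(17,15)=17 f(17,17)=1
t=18: f(18,-2)=25194 f(18,0)=40052 f(18,2)=40698 f(18,4)=31008 f(18,6)=18411 f(18,8)=8550 f(18,10)=3059 f(18,12)=816 f(18,14)=153 f(18,16)=18 f(18,18)=1
t=19: f(19,-3)=25194 f(19,-1)=65246 f(19,1)=80750 f(19,3)=71706 f(19,5)=49419 f(19,7)=26961 f(19,9)=11609 f(19,11)=3875 f(19,13)=969 f(19,15)=171 f(19,17)=19 f(19,19)=1
t=20: f(20,-2)=90440 f(20,0)=145996 f(20,2)=152456 f(20,4)=121125 f(20,6)=76380 f(20,8)=38570 f(20,10)=15484 f(20,12)=4844 f(20,14)=1140 f(20,16)=190 f(20,18)=20 f(20,20)=1
t=21: f(21,-3)=90440 f(21,-1)=236436 f(21,1)=298452 f(21,3)=273581 f(21,5)=197505 f(21,7)=114950 f(21,9)=54054 f(21,11)=20328 f(21,13)=5984 f(21,15)=1330 f(21,17)=210 f(21,19)=21 f(21,21)=1
t=22: f(22,-2)=326876 f(22,0)=534888 f(22,2)=572033 f(22,4)=471086 f(22,6)=312455 f(22,8)=169004 f(22,10)=74382 f(22,12)=26312 f(22,14)=7314 f(22,16)=1540 f(22,18)=231 f(22,20)=22 f(22,22)=1
t=23: f(23,-3)=326876 f(23,-1)=861764 f(23,1)=1106921 f(23,3)=1043119 f(23,5)=783541 f(23,7)=481459 f(23,9)=243386 f(23,11)=100694 f(23,13)=33626 f(23,15)=8854 f(23,17)=1771 f(23,19)=253 f(23,21)=23 f(23,23)=1
t=24: f(24,-2)=1188640 f(24,0)=1968685 f(24,2)=2150040 f(24,4)=1826660 f(24,6)=1265000 f(24,8)=724845 f(24,10)=344080 f(24,12)=134320 f(24,14)=42480 f(24,16)=10625 f(24,18)=2024 f(24,20)=276 f(24,22)=24 f(24,24)=1
t=25: f(25,-3)=1188640 f(25,-1)=3157325 f(25,1)=4118725 f(25,3)=3976700 f(25,5)=3091660 f(25,7)=1989845 f(25,9)=1068925 f(25,11)=478400 f(25,13)=176800 f(25,15)=53105 f(25,17)=12649 f(25,19)=2300 f(25,21)=300 f(25,23)=25 f(25,25)=1
t=26: f(26,-2)=4345965 f(26,0)=7276050 f(26,2)=8095425 f(26,4)=7068360 f(26,6)=5081505 f(26,8)=3058770 f(26,10)=1547325 f(26,12)=655200 f(26,14)=229905 f(26,16)=65754 f(26,18)=14949 f(26,20)=2600 f(26,22)=325 f(26,24)=26 f(26,26)=1
Σ_s f(26,s) = 37442160
P = 37442160/67108864 = 2340135/4194304

Answer: 2340135/4194304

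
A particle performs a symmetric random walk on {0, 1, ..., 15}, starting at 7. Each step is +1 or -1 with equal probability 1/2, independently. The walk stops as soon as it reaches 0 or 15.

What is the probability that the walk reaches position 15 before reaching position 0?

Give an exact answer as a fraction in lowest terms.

Symmetric walk (p = 1/2): the harmonic-function argument gives P(hit 15 before 0 | start at 7) = a/N.
P = 7/15 = 7/15

Answer: 7/15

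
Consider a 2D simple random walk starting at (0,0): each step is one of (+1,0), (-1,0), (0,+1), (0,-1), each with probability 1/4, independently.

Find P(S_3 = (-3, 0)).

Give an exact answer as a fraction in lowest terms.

Answer: 1/64

Derivation:
Let h be the number of horizontal steps (so 3-h are vertical). To end at (-3,0) need (h-3)/2 right-steps and ((3-h)+0)/2 up-steps.
Sum over h with 3 ≤ h ≤ 3, h ≡ 1 (mod 2), 3-h ≡ 0 (mod 2):
h=3: C(3,3)·C(3,0)·C(0,0) = 1·1·1 = 1
Total favorable: 1
Total paths: 4^3 = 64
P = 1/64 = 1/64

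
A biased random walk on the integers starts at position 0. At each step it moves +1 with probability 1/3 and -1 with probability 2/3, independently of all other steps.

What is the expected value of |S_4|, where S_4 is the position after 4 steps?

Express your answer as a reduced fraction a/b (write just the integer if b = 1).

Answer: 148/81

Derivation:
S_4 takes values m ≡ 0 (mod 2) with |m| ≤ 4; P(S_4=m) = C(4,(4+m)/2) · (1/3)^((4+m)/2) · (2/3)^((4-m)/2).
Distribution: P(S=-4)=16/81, P(S=-2)=32/81, P(S=0)=8/27, P(S=2)=8/81, P(S=4)=1/81
E[|S_4|] = Σ_m |m|·P(S_4=m) = 148/81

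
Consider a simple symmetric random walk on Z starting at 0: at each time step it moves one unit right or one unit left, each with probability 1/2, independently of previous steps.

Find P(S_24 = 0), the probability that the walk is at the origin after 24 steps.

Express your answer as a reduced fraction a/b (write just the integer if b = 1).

Answer: 676039/4194304

Derivation:
To return to 0 after 24 steps: need exactly 12 steps of +1 and 12 of -1.
Favorable paths: C(24,12) = 2704156
Total paths: 2^24 = 16777216
P = 2704156/16777216 = 676039/4194304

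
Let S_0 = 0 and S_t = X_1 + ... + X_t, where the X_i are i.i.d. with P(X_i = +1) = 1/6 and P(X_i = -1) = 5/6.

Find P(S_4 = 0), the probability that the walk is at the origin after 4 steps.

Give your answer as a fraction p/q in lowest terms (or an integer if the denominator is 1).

Answer: 25/216

Derivation:
To be at 0 after 4 steps: need exactly 2 steps of +1 and 2 of -1.
Number of such sequences: C(4,2) = 6
Each has probability (1/6)^2 · (5/6)^2 = 25/1296
P = 6 · 25/1296 = 25/216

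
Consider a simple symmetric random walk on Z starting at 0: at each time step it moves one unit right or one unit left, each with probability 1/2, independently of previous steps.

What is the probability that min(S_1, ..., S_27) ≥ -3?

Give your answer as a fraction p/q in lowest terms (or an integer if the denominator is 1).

Answer: 2340135/4194304

Derivation:
Let f(t,s) = #length-t paths at position s with S_1..S_t all ≥ -3.
f(t,s) = f(t-1,s-1) + f(t-1,s+1) for s ≥ -3; f(t,s) = 0 for s < -3.
t=0: f(0,0)=1
t=1: f(1,-1)=1 f(1,1)=1
t=2: f(2,-2)=1 f(2,0)=2 f(2,2)=1
t=3: f(3,-3)=1 f(3,-1)=3 f(3,1)=3 f(3,3)=1
t=4: f(4,-2)=4 f(4,0)=6 f(4,2)=4 f(4,4)=1
t=5: f(5,-3)=4 f(5,-1)=10 f(5,1)=10 f(5,3)=5 f(5,5)=1
t=6: f(6,-2)=14 f(6,0)=20 f(6,2)=15 f(6,4)=6 f(6,6)=1
t=7: f(7,-3)=14 f(7,-1)=34 f(7,1)=35 f(7,3)=21 f(7,5)=7 f(7,7)=1
t=8: f(8,-2)=48 f(8,0)=69 f(8,2)=56 f(8,4)=28 f(8,6)=8 f(8,8)=1
t=9: f(9,-3)=48 f(9,-1)=117 f(9,1)=125 f(9,3)=84 f(9,5)=36 f(9,7)=9 f(9,9)=1
t=10: f(10,-2)=165 f(10,0)=242 f(10,2)=209 f(10,4)=120 f(10,6)=45 f(10,8)=10 f(10,10)=1
t=11: f(11,-3)=165 f(11,-1)=407 f(11,1)=451 f(11,3)=329 f(11,5)=165 f(11,7)=55 f(11,9)=11 f(11,11)=1
t=12: f(12,-2)=572 f(12,0)=858 f(12,2)=780 f(12,4)=494 f(12,6)=220 f(12,8)=66 f(12,10)=12 f(12,12)=1
t=13: f(13,-3)=572 f(13,-1)=1430 f(13,1)=1638 f(13,3)=1274 f(13,5)=714 f(13,7)=286 f(13,9)=78 f(13,11)=13 f(13,13)=1
t=14: f(14,-2)=2002 f(14,0)=3068 f(14,2)=2912 f(14,4)=1988 f(14,6)=1000 f(14,8)=364 f(14,10)=91 f(14,12)=14 f(14,14)=1
t=15: f(15,-3)=2002 f(15,-1)=5070 f(15,1)=5980 f(15,3)=4900 f(15,5)=2988 f(15,7)=1364 f(15,9)=455 f(15,11)=105 f(15,13)=15 f(15,15)=1
t=16: f(16,-2)=7072 f(16,0)=11050 f(16,2)=10880 f(16,4)=7888 f(16,6)=4352 f(16,8)=1819 f(16,10)=560 f(16,12)=120 f(16,14)=16 f(16,16)=1
t=17: f(17,-3)=7072 f(17,-1)=18122 f(17,1)=21930 f(17,3)=18768 f(17,5)=12240 f(17,7)=6171 f(17,9)=2379 f(17,11)=680 f(17,13)=136 f(17,15)=17 f(17,17)=1
t=18: f(18,-2)=25194 f(18,0)=40052 f(18,2)=40698 f(18,4)=31008 f(18,6)=18411 f(18,8)=8550 f(18,10)=3059 f(18,12)=816 f(18,14)=153 f(18,16)=18 f(18,18)=1
t=19: f(19,-3)=25194 f(19,-1)=65246 f(19,1)=80750 f(19,3)=71706 f(19,5)=49419 f(19,7)=26961 f(19,9)=11609 f(19,11)=3875 f(19,13)=969 f(19,15)=171 f(19,17)=19 f(19,19)=1
t=20: f(20,-2)=90440 f(20,0)=145996 f(20,2)=152456 f(20,4)=121125 f(20,6)=76380 f(20,8)=38570 f(20,10)=15484 f(20,12)=4844 f(20,14)=1140 f(20,16)=190 f(20,18)=20 f(20,20)=1
t=21: f(21,-3)=90440 f(21,-1)=236436 f(21,1)=298452 f(21,3)=273581 f(21,5)=197505 f(21,7)=114950 f(21,9)=54054 f(21,11)=20328 f(21,13)=5984 f(21,15)=1330 f(21,17)=210 f(21,19)=21 f(21,21)=1
t=22: f(22,-2)=326876 f(22,0)=534888 f(22,2)=572033 f(22,4)=471086 f(22,6)=312455 f(22,8)=169004 f(22,10)=74382 f(22,12)=26312 f(22,14)=7314 f(22,16)=1540 f(22,18)=231 f(22,20)=22 f(22,22)=1
t=23: f(23,-3)=326876 f(23,-1)=861764 f(23,1)=1106921 f(23,3)=1043119 f(23,5)=783541 f(23,7)=481459 f(23,9)=243386 f(23,11)=100694 f(23,13)=33626 f(23,15)=8854 f(23,17)=1771 f(23,19)=253 f(23,21)=23 f(23,23)=1
t=24: f(24,-2)=1188640 f(24,0)=1968685 f(24,2)=2150040 f(24,4)=1826660 f(24,6)=1265000 f(24,8)=724845 f(24,10)=344080 f(24,12)=134320 f(24,14)=42480 f(24,16)=10625 f(24,18)=2024 f(24,20)=276 f(24,22)=24 f(24,24)=1
t=25: f(25,-3)=1188640 f(25,-1)=3157325 f(25,1)=4118725 f(25,3)=3976700 f(25,5)=3091660 f(25,7)=1989845 f(25,9)=1068925 f(25,11)=478400 f(25,13)=176800 f(25,15)=53105 f(25,17)=12649 f(25,19)=2300 f(25,21)=300 f(25,23)=25 f(25,25)=1
t=26: f(26,-2)=4345965 f(26,0)=7276050 f(26,2)=8095425 f(26,4)=7068360 f(26,6)=5081505 f(26,8)=3058770 f(26,10)=1547325 f(26,12)=655200 f(26,14)=229905 f(26,16)=65754 f(26,18)=14949 f(26,20)=2600 f(26,22)=325 f(26,24)=26 f(26,26)=1
t=27: f(27,-3)=4345965 f(27,-1)=11622015 f(27,1)=15371475 f(27,3)=15163785 f(27,5)=12149865 f(27,7)=8140275 f(27,9)=4606095 f(27,11)=2202525 f(27,13)=885105 f(27,15)=295659 f(27,17)=80703 f(27,19)=17549 f(27,21)=2925 f(27,23)=351 f(27,25)=27 f(27,27)=1
Σ_s f(27,s) = 74884320
P = 74884320/134217728 = 2340135/4194304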